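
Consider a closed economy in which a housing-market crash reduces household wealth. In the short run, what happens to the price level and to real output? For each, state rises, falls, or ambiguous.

Price level: falls; output: falls

This is a negative demand shock: AD shifts left.
Moving along the upward-sloping SRAS curve, P falls and Y falls.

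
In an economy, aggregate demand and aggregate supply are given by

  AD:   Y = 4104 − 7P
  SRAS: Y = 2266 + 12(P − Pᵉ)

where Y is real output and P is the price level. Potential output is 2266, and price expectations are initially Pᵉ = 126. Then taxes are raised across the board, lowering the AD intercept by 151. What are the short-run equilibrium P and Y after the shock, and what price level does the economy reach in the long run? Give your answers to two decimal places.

AD shifts left: new AD is Y = 3953 − 7P. With Pᵉ = 126, SRAS is Y = 754 + 12P.
Short run: 3953 − 7P = 754 + 12P gives 3199 = 19P, so P = 168.37 and Y = 3953 − 7P = 2774.42.
Y = 2774.42 is above potential 2266; expectations adjust and SRAS shifts left until Y = 2266.
Long run: on the new AD curve, 2266 = 3953 − 7P gives P = 241.00.

Short run: P = 168.37, Y = 2774.42. Long run: P = 241.00.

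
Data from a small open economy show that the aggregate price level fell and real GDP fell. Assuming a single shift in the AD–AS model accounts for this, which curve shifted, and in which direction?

AD shifted left

P fell and Y fell. An AD shift moves P and Y in the same direction; an SRAS shift moves them in opposite directions.
Here P and Y moved in the same direction, so the AD curve shifted.
Since Y fell, AD shifted left.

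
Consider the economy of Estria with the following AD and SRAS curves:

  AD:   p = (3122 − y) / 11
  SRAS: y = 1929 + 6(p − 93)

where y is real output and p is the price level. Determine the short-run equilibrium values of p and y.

p = 103, y = 1989

Write SRAS as y = 1929 + 6p − 558 = 1371 + 6p.
Rearrange AD to y = 3122 − 11p.
Set AD = SRAS: 3122 − 11p = 1371 + 6p, so 1751 = 17p and p = 103.
Then y = 3122 − 11·103 = 1989.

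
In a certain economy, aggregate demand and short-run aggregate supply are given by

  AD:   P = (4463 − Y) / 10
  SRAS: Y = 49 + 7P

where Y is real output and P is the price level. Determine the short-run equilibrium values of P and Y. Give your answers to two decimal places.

P = 259.65, Y = 1866.53

Rearrange AD to Y = 4463 − 10P.
Set AD = SRAS: 4463 − 10P = 49 + 7P, so 4414 = 17P and P = 259.65.
Substituting into AD, Y = 4463 − 10P = 1866.53.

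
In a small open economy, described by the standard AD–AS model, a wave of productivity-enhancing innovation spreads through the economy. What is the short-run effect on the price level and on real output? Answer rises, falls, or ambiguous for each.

Price level: falls; output: rises

This is a favourable supply shock: SRAS shifts right.
Moving along the downward-sloping AD curve, P falls and Y rises.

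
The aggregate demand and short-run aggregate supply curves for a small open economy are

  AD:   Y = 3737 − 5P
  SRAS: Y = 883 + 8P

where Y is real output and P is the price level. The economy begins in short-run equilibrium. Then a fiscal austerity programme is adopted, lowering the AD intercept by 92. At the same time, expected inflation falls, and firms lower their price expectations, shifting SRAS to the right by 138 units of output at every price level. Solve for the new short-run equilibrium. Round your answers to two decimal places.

P = 201.85, Y = 2635.77

After both shocks: AD is Y = 3645 − 5P and SRAS is Y = 1021 + 8P.
Setting them equal: 2624 = 13P, so P = 201.85.
Substituting into AD, Y = 2635.77.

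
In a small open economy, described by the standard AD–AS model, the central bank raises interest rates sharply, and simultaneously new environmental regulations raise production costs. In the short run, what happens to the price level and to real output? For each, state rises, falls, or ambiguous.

The first event is a negative demand shock: AD shifts left, which by itself pushes P down and Y down.
The second is an adverse supply shock: SRAS shifts left, which by itself pushes P up and Y down.
The two shocks push P in opposite directions, so the effect on P is ambiguous. Both shocks push Y down, so Y falls.

Price level: ambiguous; output: falls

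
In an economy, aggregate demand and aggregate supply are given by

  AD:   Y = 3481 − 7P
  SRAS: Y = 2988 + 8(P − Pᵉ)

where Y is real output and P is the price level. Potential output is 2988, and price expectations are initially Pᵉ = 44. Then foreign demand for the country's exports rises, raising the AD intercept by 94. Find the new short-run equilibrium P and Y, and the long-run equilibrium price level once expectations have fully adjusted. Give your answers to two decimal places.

AD shifts right: new AD is Y = 3575 − 7P. With Pᵉ = 44, SRAS is Y = 2636 + 8P.
Short run: 3575 − 7P = 2636 + 8P gives 939 = 15P, so P = 62.60 and Y = 3575 − 7P = 3136.80.
Y = 3136.80 is above potential 2988; expectations adjust and SRAS shifts left until Y = 2988.
Long run: on the new AD curve, 2988 = 3575 − 7P gives P = 83.86.

Short run: P = 62.60, Y = 3136.80. Long run: P = 83.86.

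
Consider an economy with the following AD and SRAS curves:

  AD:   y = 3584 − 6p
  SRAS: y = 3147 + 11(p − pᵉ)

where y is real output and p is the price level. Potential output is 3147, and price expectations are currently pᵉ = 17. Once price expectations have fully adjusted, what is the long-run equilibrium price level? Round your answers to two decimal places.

Long-run p = 72.83

Short run: with pᵉ = 17, SRAS is y = 2960 + 11p. Setting AD = SRAS gives 624 = 17p, so p = 36.71 and y = 3584 − 6p = 3363.76.
Output 3363.76 is above potential 3147, so over time expected prices rise and SRAS shifts left until y returns to 3147.
Long run: y = 3147 on the AD curve gives 3147 = 3584 − 6p, so p = 72.83.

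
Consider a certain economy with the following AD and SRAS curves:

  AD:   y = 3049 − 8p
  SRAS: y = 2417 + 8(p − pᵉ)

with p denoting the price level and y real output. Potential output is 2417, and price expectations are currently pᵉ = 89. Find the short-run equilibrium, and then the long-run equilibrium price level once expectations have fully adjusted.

Short run: p = 84, y = 2377. Long run: p = 79.

Short run: with pᵉ = 89, SRAS is y = 1705 + 8p. Setting AD = SRAS gives 1344 = 16p, so p = 84 and y = 3049 − 8·84 = 2377.
Output 2377 is below potential 2417, so over time expected prices fall and SRAS shifts right until y returns to 2417.
Long run: y = 2417 on the AD curve gives 2417 = 3049 − 8p, so p = 79.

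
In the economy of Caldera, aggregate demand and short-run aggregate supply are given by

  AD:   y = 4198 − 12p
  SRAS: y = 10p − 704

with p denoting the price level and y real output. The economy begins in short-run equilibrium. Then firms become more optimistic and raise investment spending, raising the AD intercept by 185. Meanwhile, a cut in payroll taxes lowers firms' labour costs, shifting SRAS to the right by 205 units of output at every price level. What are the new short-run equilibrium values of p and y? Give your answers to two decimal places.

After both shocks: AD is y = 4383 − 12p and SRAS is y = 10p − 499.
Setting them equal: 4882 = 22p, so p = 221.91.
Substituting into AD, y = 1720.09.

p = 221.91, y = 1720.09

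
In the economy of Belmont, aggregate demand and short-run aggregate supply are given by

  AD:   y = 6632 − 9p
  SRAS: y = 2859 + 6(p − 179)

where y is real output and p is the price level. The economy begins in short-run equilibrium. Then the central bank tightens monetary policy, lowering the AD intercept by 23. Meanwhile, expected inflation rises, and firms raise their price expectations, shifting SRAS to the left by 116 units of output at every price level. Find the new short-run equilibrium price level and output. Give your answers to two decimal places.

After both shocks: AD is y = 6609 − 9p and SRAS is y = 1669 + 6p.
Setting them equal: 4940 = 15p, so p = 329.33.
Substituting into AD, y = 3645.00.

p = 329.33, y = 3645.00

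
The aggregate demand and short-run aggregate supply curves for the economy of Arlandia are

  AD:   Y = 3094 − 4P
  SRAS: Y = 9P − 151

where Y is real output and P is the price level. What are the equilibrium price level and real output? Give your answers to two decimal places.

Set AD = SRAS: 3094 − 4P = 9P − 151, so 3245 = 13P and P = 249.62.
Substituting into AD, Y = 3094 − 4P = 2095.54.

P = 249.62, Y = 2095.54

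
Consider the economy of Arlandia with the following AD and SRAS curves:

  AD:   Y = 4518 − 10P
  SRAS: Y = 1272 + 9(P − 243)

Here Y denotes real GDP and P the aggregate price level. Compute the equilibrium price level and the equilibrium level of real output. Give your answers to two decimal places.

P = 285.95, Y = 1658.53

Write SRAS as Y = 1272 + 9P − 2187 = 9P − 915.
Set AD = SRAS: 4518 − 10P = 9P − 915, so 5433 = 19P and P = 285.95.
Substituting into AD, Y = 4518 − 10P = 1658.53.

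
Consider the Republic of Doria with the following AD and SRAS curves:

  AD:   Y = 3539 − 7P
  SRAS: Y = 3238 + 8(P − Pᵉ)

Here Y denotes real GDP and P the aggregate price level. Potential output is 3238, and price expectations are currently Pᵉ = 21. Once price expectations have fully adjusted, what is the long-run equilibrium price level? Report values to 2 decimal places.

Long-run P = 43.00

Short run: with Pᵉ = 21, SRAS is Y = 3070 + 8P. Setting AD = SRAS gives 469 = 15P, so P = 31.27 and Y = 3539 − 7P = 3320.13.
Output 3320.13 is above potential 3238, so over time expected prices rise and SRAS shifts left until Y returns to 3238.
Long run: Y = 3238 on the AD curve gives 3238 = 3539 − 7P, so P = 43.00.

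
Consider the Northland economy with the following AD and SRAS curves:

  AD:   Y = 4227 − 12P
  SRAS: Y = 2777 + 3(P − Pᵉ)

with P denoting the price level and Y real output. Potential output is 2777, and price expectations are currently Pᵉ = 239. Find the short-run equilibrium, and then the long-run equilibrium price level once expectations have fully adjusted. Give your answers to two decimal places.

Short run: P = 144.47, Y = 2493.40. Long run: P = 120.83.

Short run: with Pᵉ = 239, SRAS is Y = 2060 + 3P. Setting AD = SRAS gives 2167 = 15P, so P = 144.47 and Y = 4227 − 12P = 2493.40.
Output 2493.40 is below potential 2777, so over time expected prices fall and SRAS shifts right until Y returns to 2777.
Long run: Y = 2777 on the AD curve gives 2777 = 4227 − 12P, so P = 120.83.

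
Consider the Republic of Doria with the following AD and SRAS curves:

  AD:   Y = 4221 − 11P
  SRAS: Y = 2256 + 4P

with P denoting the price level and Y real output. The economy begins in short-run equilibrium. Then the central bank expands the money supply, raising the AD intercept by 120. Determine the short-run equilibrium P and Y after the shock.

P = 139, Y = 2812

This is a positive demand shock: AD shifts right.
New AD: Y = 4341 − 11P.
Set AD = SRAS: 4341 − 11P = 2256 + 4P, so 2085 = 15P and P = 139.
Y = 4341 − 11·139 = 2812.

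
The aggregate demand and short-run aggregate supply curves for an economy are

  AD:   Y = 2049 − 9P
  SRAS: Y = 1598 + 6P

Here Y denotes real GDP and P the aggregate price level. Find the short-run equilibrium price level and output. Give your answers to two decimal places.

Set AD = SRAS: 2049 − 9P = 1598 + 6P, so 451 = 15P and P = 30.07.
Substituting into AD, Y = 2049 − 9P = 1778.40.

P = 30.07, Y = 1778.40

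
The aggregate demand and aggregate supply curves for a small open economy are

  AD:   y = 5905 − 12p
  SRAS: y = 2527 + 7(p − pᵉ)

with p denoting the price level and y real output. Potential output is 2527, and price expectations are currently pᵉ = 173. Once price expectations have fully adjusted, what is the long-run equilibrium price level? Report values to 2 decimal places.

Short run: with pᵉ = 173, SRAS is y = 1316 + 7p. Setting AD = SRAS gives 4589 = 19p, so p = 241.53 and y = 5905 − 12p = 3006.68.
Output 3006.68 is above potential 2527, so over time expected prices rise and SRAS shifts left until y returns to 2527.
Long run: y = 2527 on the AD curve gives 2527 = 5905 − 12p, so p = 281.50.

Long-run p = 281.50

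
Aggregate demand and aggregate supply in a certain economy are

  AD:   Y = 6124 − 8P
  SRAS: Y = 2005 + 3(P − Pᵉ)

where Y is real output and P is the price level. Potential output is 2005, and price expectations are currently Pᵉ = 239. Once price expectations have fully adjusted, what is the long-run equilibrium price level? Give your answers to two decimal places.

Short run: with Pᵉ = 239, SRAS is Y = 1288 + 3P. Setting AD = SRAS gives 4836 = 11P, so P = 439.64 and Y = 6124 − 8P = 2606.91.
Output 2606.91 is above potential 2005, so over time expected prices rise and SRAS shifts left until Y returns to 2005.
Long run: Y = 2005 on the AD curve gives 2005 = 6124 − 8P, so P = 514.88.

Long-run P = 514.88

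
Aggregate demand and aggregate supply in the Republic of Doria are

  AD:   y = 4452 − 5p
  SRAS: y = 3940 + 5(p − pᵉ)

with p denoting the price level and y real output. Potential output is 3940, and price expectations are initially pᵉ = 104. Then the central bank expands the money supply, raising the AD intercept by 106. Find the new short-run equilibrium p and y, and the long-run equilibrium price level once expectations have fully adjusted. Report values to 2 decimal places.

Short run: p = 113.80, y = 3989.00. Long run: p = 123.60.

AD shifts right: new AD is y = 4558 − 5p. With pᵉ = 104, SRAS is y = 3420 + 5p.
Short run: 4558 − 5p = 3420 + 5p gives 1138 = 10p, so p = 113.80 and y = 4558 − 5p = 3989.00.
y = 3989.00 is above potential 3940; expectations adjust and SRAS shifts left until y = 3940.
Long run: on the new AD curve, 3940 = 4558 − 5p gives p = 123.60.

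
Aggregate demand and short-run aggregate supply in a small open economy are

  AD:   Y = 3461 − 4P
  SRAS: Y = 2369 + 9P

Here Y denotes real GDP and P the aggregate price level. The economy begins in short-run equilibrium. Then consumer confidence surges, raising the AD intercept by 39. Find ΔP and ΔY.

This is a positive demand shock: AD shifts right.
New AD: Y = 3500 − 4P.
Set AD = SRAS: 3500 − 4P = 2369 + 9P, so 1131 = 13P and P = 87.
Y = 3500 − 4·87 = 3152.
Initially P = 84, Y = 3125, so ΔP = +3 and ΔY = +27.

ΔP = +3, ΔY = +27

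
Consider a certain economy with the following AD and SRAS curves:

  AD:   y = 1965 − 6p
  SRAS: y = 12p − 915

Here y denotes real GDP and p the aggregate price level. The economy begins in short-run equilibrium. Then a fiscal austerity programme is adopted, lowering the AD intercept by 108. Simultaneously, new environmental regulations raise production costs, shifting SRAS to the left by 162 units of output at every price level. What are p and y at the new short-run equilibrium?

After both shocks: AD is y = 1857 − 6p and SRAS is y = 12p − 1077.
Setting them equal: 2934 = 18p, so p = 163.
y = 1857 − 6·163 = 879.

p = 163, y = 879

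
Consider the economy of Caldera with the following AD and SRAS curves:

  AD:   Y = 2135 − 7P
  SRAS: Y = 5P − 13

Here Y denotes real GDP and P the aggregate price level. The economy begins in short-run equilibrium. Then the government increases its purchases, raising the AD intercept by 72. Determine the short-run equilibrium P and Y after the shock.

P = 185, Y = 912

This is a positive demand shock: AD shifts right.
New AD: Y = 2207 − 7P.
Set AD = SRAS: 2207 − 7P = 5P − 13, so 2220 = 12P and P = 185.
Y = 2207 − 7·185 = 912.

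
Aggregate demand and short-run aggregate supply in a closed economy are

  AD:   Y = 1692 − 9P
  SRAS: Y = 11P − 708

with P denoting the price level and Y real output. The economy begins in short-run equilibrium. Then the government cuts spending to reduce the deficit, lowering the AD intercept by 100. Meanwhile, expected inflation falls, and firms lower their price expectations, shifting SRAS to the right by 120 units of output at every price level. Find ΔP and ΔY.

ΔP = -11, ΔY = -1

After both shocks: AD is Y = 1592 − 9P and SRAS is Y = 11P − 588.
Setting them equal: 2180 = 20P, so P = 109.
Y = 1592 − 9·109 = 611.
Initially P = 120, Y = 612, so ΔP = -11 and ΔY = -1.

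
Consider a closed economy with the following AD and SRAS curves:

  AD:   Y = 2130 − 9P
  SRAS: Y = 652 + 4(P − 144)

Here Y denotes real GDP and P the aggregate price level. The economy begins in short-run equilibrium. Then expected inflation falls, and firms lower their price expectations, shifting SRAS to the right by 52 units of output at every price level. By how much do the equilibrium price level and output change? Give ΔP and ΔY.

ΔP = -4, ΔY = +36

This is a positive supply shock: SRAS shifts right.
New SRAS: Y = 128 + 4P.
Set AD = SRAS: 2130 − 9P = 128 + 4P, so 2002 = 13P and P = 154.
Y = 2130 − 9·154 = 744.
Initially P = 158, Y = 708, so ΔP = -4 and ΔY = +36.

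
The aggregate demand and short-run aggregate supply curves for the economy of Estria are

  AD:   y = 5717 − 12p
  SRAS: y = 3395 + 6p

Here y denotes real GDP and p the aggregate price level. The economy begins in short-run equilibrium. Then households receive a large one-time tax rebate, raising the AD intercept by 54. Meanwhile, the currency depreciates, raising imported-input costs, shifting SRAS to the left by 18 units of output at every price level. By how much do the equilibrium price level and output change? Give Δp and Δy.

Δp = +4, Δy = +6

After both shocks: AD is y = 5771 − 12p and SRAS is y = 3377 + 6p.
Setting them equal: 2394 = 18p, so p = 133.
y = 5771 − 12·133 = 4175.
Initially p = 129, y = 4169, so Δp = +4 and Δy = +6.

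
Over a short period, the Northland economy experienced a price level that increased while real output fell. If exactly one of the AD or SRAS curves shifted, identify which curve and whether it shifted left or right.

SRAS shifted left

P rose and Y fell. An AD shift moves P and Y in the same direction; an SRAS shift moves them in opposite directions.
Here P and Y moved in opposite directions, so the SRAS curve shifted.
Since Y fell, SRAS shifted left.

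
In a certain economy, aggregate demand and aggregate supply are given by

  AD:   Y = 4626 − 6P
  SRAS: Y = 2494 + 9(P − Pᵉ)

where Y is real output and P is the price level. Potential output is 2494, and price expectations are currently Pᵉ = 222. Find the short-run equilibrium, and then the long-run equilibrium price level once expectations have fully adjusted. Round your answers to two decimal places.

Short run: with Pᵉ = 222, SRAS is Y = 496 + 9P. Setting AD = SRAS gives 4130 = 15P, so P = 275.33 and Y = 4626 − 6P = 2974.00.
Output 2974.00 is above potential 2494, so over time expected prices rise and SRAS shifts left until Y returns to 2494.
Long run: Y = 2494 on the AD curve gives 2494 = 4626 − 6P, so P = 355.33.

Short run: P = 275.33, Y = 2974.00. Long run: P = 355.33.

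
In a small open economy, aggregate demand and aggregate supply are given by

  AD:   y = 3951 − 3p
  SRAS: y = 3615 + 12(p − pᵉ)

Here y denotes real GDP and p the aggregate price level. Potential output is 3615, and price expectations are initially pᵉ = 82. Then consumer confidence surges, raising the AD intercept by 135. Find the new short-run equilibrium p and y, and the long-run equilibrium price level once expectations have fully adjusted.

AD shifts right: new AD is y = 4086 − 3p. With pᵉ = 82, SRAS is y = 2631 + 12p.
Short run: 4086 − 3p = 2631 + 12p gives 1455 = 15p, so p = 97 and y = 4086 − 3·97 = 3795.
y = 3795 is above potential 3615; expectations adjust and SRAS shifts left until y = 3615.
Long run: on the new AD curve, 3615 = 4086 − 3p gives p = 157.

Short run: p = 97, y = 3795. Long run: p = 157.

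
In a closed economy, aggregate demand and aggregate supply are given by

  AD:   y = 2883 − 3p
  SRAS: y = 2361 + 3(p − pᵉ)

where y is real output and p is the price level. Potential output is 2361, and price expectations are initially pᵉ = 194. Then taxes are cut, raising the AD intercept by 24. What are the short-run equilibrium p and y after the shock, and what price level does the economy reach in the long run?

Short run: p = 188, y = 2343. Long run: p = 182.

AD shifts right: new AD is y = 2907 − 3p. With pᵉ = 194, SRAS is y = 1779 + 3p.
Short run: 2907 − 3p = 1779 + 3p gives 1128 = 6p, so p = 188 and y = 2907 − 3·188 = 2343.
y = 2343 is below potential 2361; expectations adjust and SRAS shifts right until y = 2361.
Long run: on the new AD curve, 2361 = 2907 − 3p gives p = 182.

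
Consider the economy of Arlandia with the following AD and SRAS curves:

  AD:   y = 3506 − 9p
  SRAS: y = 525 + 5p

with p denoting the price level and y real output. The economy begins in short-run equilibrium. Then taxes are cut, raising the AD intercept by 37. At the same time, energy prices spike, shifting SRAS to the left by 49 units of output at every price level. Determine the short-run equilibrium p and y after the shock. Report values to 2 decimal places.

After both shocks: AD is y = 3543 − 9p and SRAS is y = 476 + 5p.
Setting them equal: 3067 = 14p, so p = 219.07.
Substituting into AD, y = 1571.36.

p = 219.07, y = 1571.36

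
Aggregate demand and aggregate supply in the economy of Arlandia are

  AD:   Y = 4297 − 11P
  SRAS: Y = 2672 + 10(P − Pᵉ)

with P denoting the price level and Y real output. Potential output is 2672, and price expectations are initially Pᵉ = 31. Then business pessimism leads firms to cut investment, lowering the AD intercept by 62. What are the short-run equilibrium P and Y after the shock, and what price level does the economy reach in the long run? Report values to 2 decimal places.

AD shifts left: new AD is Y = 4235 − 11P. With Pᵉ = 31, SRAS is Y = 2362 + 10P.
Short run: 4235 − 11P = 2362 + 10P gives 1873 = 21P, so P = 89.19 and Y = 4235 − 11P = 3253.90.
Y = 3253.90 is above potential 2672; expectations adjust and SRAS shifts left until Y = 2672.
Long run: on the new AD curve, 2672 = 4235 − 11P gives P = 142.09.

Short run: P = 89.19, Y = 3253.90. Long run: P = 142.09.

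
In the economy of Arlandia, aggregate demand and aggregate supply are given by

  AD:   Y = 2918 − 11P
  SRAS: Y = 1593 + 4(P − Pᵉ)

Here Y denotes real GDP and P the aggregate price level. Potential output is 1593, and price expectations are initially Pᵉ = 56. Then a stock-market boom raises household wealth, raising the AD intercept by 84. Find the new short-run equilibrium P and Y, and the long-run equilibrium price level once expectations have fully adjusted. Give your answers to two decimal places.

Short run: P = 108.87, Y = 1804.47. Long run: P = 128.09.

AD shifts right: new AD is Y = 3002 − 11P. With Pᵉ = 56, SRAS is Y = 1369 + 4P.
Short run: 3002 − 11P = 1369 + 4P gives 1633 = 15P, so P = 108.87 and Y = 3002 − 11P = 1804.47.
Y = 1804.47 is above potential 1593; expectations adjust and SRAS shifts left until Y = 1593.
Long run: on the new AD curve, 1593 = 3002 − 11P gives P = 128.09.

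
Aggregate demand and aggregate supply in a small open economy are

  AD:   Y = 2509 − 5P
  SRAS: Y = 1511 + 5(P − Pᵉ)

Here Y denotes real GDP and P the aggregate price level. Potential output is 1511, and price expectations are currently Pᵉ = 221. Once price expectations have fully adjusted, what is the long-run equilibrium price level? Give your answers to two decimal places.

Long-run P = 199.60

Short run: with Pᵉ = 221, SRAS is Y = 406 + 5P. Setting AD = SRAS gives 2103 = 10P, so P = 210.30 and Y = 2509 − 5P = 1457.50.
Output 1457.50 is below potential 1511, so over time expected prices fall and SRAS shifts right until Y returns to 1511.
Long run: Y = 1511 on the AD curve gives 1511 = 2509 − 5P, so P = 199.60.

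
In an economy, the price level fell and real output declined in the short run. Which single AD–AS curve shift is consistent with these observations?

P fell and Y fell. An AD shift moves P and Y in the same direction; an SRAS shift moves them in opposite directions.
Here P and Y moved in the same direction, so the AD curve shifted.
Since Y fell, AD shifted left.

AD shifted left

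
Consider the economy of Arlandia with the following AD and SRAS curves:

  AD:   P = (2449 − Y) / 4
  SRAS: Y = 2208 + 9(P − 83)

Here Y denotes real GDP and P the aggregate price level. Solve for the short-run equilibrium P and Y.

P = 76, Y = 2145

Write SRAS as Y = 2208 + 9P − 747 = 1461 + 9P.
Rearrange AD to Y = 2449 − 4P.
Set AD = SRAS: 2449 − 4P = 1461 + 9P, so 988 = 13P and P = 76.
Then Y = 2449 − 4·76 = 2145.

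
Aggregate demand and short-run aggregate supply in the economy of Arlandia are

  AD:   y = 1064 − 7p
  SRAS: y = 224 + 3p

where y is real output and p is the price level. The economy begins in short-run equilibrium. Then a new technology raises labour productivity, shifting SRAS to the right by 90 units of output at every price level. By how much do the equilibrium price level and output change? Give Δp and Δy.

This is a positive supply shock: SRAS shifts right.
New SRAS: y = 314 + 3p.
Set AD = SRAS: 1064 − 7p = 314 + 3p, so 750 = 10p and p = 75.
y = 1064 − 7·75 = 539.
Initially p = 84, y = 476, so Δp = -9 and Δy = +63.

Δp = -9, Δy = +63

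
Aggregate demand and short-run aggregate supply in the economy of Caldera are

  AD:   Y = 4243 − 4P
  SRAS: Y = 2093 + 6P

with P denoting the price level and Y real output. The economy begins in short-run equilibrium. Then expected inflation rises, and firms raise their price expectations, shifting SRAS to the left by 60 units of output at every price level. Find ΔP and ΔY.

ΔP = +6, ΔY = -24

This is a negative supply shock: SRAS shifts left.
New SRAS: Y = 2033 + 6P.
Set AD = SRAS: 4243 − 4P = 2033 + 6P, so 2210 = 10P and P = 221.
Y = 4243 − 4·221 = 3359.
Initially P = 215, Y = 3383, so ΔP = +6 and ΔY = -24.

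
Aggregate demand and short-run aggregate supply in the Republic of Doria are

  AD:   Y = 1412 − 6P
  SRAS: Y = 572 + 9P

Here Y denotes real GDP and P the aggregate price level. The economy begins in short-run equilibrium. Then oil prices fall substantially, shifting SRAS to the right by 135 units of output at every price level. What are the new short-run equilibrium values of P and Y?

This is a positive supply shock: SRAS shifts right.
New SRAS: Y = 707 + 9P.
Set AD = SRAS: 1412 − 6P = 707 + 9P, so 705 = 15P and P = 47.
Y = 1412 − 6·47 = 1130.

P = 47, Y = 1130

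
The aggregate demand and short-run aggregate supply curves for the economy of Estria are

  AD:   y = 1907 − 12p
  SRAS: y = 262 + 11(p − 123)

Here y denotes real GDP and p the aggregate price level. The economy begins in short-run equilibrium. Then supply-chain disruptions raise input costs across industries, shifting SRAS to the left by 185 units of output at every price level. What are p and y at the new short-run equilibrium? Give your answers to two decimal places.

p = 138.39, y = 246.30

This is a negative supply shock: SRAS shifts left.
New SRAS: y = 11p − 1276.
Set AD = SRAS: 1907 − 12p = 11p − 1276, so 3183 = 23p and p = 138.39.
Substituting into AD, y = 246.30.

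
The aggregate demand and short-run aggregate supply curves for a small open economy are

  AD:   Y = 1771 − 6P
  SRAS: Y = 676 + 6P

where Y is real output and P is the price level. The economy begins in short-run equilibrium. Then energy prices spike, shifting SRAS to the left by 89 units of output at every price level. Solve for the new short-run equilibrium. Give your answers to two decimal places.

This is a negative supply shock: SRAS shifts left.
New SRAS: Y = 587 + 6P.
Set AD = SRAS: 1771 − 6P = 587 + 6P, so 1184 = 12P and P = 98.67.
Substituting into AD, Y = 1179.00.

P = 98.67, Y = 1179.00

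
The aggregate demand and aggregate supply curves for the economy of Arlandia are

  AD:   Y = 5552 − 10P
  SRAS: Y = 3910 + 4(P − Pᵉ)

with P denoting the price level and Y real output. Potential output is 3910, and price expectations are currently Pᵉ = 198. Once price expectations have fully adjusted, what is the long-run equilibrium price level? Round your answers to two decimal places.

Short run: with Pᵉ = 198, SRAS is Y = 3118 + 4P. Setting AD = SRAS gives 2434 = 14P, so P = 173.86 and Y = 5552 − 10P = 3813.43.
Output 3813.43 is below potential 3910, so over time expected prices fall and SRAS shifts right until Y returns to 3910.
Long run: Y = 3910 on the AD curve gives 3910 = 5552 − 10P, so P = 164.20.

Long-run P = 164.20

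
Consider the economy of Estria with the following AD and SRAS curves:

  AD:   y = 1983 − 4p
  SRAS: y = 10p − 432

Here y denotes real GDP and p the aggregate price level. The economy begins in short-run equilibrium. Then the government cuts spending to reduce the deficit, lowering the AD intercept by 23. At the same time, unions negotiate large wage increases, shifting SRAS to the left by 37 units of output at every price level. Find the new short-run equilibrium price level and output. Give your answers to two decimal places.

p = 173.50, y = 1266.00

After both shocks: AD is y = 1960 − 4p and SRAS is y = 10p − 469.
Setting them equal: 2429 = 14p, so p = 173.50.
Substituting into AD, y = 1266.00.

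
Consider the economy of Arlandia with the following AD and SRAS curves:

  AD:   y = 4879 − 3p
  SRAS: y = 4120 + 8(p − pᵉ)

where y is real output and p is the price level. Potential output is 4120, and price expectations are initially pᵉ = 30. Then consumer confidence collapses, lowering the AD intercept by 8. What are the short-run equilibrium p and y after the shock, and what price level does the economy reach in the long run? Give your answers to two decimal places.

AD shifts left: new AD is y = 4871 − 3p. With pᵉ = 30, SRAS is y = 3880 + 8p.
Short run: 4871 − 3p = 3880 + 8p gives 991 = 11p, so p = 90.09 and y = 4871 − 3p = 4600.73.
y = 4600.73 is above potential 4120; expectations adjust and SRAS shifts left until y = 4120.
Long run: on the new AD curve, 4120 = 4871 − 3p gives p = 250.33.

Short run: p = 90.09, y = 4600.73. Long run: p = 250.33.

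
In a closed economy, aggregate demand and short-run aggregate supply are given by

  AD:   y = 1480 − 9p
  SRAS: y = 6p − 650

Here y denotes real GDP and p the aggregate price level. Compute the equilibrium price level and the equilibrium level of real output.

Set AD = SRAS: 1480 − 9p = 6p − 650, so 2130 = 15p and p = 142.
Then y = 1480 − 9·142 = 202.

p = 142, y = 202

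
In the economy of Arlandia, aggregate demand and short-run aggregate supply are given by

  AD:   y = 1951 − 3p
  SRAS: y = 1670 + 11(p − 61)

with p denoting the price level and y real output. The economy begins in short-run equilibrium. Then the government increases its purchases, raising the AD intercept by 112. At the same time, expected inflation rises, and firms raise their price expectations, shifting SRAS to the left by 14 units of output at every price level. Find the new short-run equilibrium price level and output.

p = 77, y = 1832

After both shocks: AD is y = 2063 − 3p and SRAS is y = 985 + 11p.
Setting them equal: 1078 = 14p, so p = 77.
y = 2063 − 3·77 = 1832.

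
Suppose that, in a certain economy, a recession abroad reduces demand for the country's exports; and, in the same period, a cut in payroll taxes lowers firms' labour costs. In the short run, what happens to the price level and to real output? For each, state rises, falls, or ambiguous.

The first event is a negative demand shock: AD shifts left, which by itself pushes P down and Y down.
The second is a favourable supply shock: SRAS shifts right, which by itself pushes P down and Y up.
Both shocks push P down, so P falls. The two shocks push Y in opposite directions, so the effect on Y is ambiguous.

Price level: falls; output: ambiguous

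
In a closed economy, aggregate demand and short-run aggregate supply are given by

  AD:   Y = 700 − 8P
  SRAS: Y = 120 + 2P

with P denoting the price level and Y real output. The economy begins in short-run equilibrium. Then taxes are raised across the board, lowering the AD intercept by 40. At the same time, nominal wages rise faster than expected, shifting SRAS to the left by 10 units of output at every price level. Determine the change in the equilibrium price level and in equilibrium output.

After both shocks: AD is Y = 660 − 8P and SRAS is Y = 110 + 2P.
Setting them equal: 550 = 10P, so P = 55.
Y = 660 − 8·55 = 220.
Initially P = 58, Y = 236, so ΔP = -3 and ΔY = -16.

ΔP = -3, ΔY = -16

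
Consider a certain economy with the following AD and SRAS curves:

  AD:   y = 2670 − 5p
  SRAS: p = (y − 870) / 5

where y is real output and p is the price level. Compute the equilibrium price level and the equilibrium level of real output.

Rearrange SRAS to y = 870 + 5p.
Set AD = SRAS: 2670 − 5p = 870 + 5p, so 1800 = 10p and p = 180.
Then y = 2670 − 5·180 = 1770.

p = 180, y = 1770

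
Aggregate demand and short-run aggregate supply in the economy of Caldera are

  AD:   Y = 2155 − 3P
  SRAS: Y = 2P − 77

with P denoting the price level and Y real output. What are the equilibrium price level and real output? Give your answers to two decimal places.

P = 446.40, Y = 815.80

Set AD = SRAS: 2155 − 3P = 2P − 77, so 2232 = 5P and P = 446.40.
Substituting into AD, Y = 2155 − 3P = 815.80.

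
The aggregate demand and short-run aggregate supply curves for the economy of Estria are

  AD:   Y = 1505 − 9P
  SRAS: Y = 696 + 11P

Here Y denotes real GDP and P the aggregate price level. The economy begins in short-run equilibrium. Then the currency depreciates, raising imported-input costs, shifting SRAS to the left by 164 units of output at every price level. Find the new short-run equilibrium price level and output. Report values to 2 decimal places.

This is a negative supply shock: SRAS shifts left.
New SRAS: Y = 532 + 11P.
Set AD = SRAS: 1505 − 9P = 532 + 11P, so 973 = 20P and P = 48.65.
Substituting into AD, Y = 1067.15.

P = 48.65, Y = 1067.15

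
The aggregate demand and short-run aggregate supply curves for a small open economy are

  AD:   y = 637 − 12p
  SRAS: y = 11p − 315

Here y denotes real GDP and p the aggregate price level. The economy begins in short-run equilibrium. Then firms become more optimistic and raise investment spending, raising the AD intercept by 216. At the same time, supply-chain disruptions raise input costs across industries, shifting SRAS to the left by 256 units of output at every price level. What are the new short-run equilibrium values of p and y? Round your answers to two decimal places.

After both shocks: AD is y = 853 − 12p and SRAS is y = 11p − 571.
Setting them equal: 1424 = 23p, so p = 61.91.
Substituting into AD, y = 110.04.

p = 61.91, y = 110.04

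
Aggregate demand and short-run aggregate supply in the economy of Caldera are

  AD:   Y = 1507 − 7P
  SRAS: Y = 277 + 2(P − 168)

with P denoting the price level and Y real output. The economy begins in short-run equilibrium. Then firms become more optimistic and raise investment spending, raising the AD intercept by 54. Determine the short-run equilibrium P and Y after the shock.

P = 180, Y = 301

This is a positive demand shock: AD shifts right.
New AD: Y = 1561 − 7P.
SRAS can be written Y = 2P − 59.
Set AD = SRAS: 1561 − 7P = 2P − 59, so 1620 = 9P and P = 180.
Y = 1561 − 7·180 = 301.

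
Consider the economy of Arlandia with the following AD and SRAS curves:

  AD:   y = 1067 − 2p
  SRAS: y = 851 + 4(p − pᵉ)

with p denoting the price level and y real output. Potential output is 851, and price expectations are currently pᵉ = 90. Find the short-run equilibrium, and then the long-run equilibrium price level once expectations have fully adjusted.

Short run: p = 96, y = 875. Long run: p = 108.

Short run: with pᵉ = 90, SRAS is y = 491 + 4p. Setting AD = SRAS gives 576 = 6p, so p = 96 and y = 1067 − 2·96 = 875.
Output 875 is above potential 851, so over time expected prices rise and SRAS shifts left until y returns to 851.
Long run: y = 851 on the AD curve gives 851 = 1067 − 2p, so p = 108.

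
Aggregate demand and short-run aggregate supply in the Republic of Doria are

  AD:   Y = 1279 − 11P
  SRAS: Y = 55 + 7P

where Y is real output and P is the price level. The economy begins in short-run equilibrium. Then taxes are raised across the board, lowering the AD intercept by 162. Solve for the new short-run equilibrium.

This is a negative demand shock: AD shifts left.
New AD: Y = 1117 − 11P.
Set AD = SRAS: 1117 − 11P = 55 + 7P, so 1062 = 18P and P = 59.
Y = 1117 − 11·59 = 468.

P = 59, Y = 468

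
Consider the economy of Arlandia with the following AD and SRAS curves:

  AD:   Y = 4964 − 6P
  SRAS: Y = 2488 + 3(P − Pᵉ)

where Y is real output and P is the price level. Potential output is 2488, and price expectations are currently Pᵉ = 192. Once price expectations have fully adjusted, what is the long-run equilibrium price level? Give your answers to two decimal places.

Long-run P = 412.67

Short run: with Pᵉ = 192, SRAS is Y = 1912 + 3P. Setting AD = SRAS gives 3052 = 9P, so P = 339.11 and Y = 4964 − 6P = 2929.33.
Output 2929.33 is above potential 2488, so over time expected prices rise and SRAS shifts left until Y returns to 2488.
Long run: Y = 2488 on the AD curve gives 2488 = 4964 − 6P, so P = 412.67.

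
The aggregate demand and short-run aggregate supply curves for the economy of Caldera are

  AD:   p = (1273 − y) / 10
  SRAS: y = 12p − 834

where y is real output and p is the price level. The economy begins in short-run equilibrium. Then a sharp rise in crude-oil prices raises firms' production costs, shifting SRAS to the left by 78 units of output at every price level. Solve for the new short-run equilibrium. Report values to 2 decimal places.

This is a negative supply shock: SRAS shifts left.
New SRAS: y = 12p − 912.
Set AD = SRAS: 1273 − 10p = 12p − 912, so 2185 = 22p and p = 99.32.
Substituting into AD, y = 279.82.

p = 99.32, y = 279.82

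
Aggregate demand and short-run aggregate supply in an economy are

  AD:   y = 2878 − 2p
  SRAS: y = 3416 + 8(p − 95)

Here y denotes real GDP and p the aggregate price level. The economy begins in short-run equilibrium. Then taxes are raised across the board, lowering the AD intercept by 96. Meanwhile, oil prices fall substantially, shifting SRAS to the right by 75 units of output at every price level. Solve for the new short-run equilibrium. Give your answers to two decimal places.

p = 5.10, y = 2771.80

After both shocks: AD is y = 2782 − 2p and SRAS is y = 2731 + 8p.
Setting them equal: 51 = 10p, so p = 5.10.
Substituting into AD, y = 2771.80.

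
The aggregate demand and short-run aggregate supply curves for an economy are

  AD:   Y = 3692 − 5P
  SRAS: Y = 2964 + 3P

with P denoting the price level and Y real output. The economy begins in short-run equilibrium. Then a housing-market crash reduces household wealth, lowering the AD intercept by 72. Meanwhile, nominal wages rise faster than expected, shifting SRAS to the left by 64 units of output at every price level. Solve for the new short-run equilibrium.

After both shocks: AD is Y = 3620 − 5P and SRAS is Y = 2900 + 3P.
Setting them equal: 720 = 8P, so P = 90.
Y = 3620 − 5·90 = 3170.

P = 90, Y = 3170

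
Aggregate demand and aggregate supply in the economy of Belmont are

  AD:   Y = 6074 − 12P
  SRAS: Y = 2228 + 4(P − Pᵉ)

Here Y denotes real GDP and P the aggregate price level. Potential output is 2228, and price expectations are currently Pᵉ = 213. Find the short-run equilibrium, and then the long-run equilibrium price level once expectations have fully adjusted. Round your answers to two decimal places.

Short run: with Pᵉ = 213, SRAS is Y = 1376 + 4P. Setting AD = SRAS gives 4698 = 16P, so P = 293.63 and Y = 6074 − 12P = 2550.50.
Output 2550.50 is above potential 2228, so over time expected prices rise and SRAS shifts left until Y returns to 2228.
Long run: Y = 2228 on the AD curve gives 2228 = 6074 − 12P, so P = 320.50.

Short run: P = 293.63, Y = 2550.50. Long run: P = 320.50.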